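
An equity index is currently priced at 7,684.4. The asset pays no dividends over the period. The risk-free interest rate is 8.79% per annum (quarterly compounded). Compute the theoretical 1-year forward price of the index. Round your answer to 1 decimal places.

F = S · (1+r/4)^(4T)
= 7684.4 × 1.090840
F = 8,382.5

8,382.5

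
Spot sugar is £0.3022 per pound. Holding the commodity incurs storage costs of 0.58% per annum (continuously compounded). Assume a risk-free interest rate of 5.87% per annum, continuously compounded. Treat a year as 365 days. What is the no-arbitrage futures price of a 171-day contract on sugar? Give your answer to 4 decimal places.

Net carry = r + u − y = 0.0587 + 0.0058 − 0.0000 = 0.0645
F = S·e^((r+u−y)T) = 0.3022 · e^(0.0645 × 171/365) = 0.3022 · e^0.030218
= 0.3022 × 1.030679 = £0.3115 per pound

£0.3115 per pound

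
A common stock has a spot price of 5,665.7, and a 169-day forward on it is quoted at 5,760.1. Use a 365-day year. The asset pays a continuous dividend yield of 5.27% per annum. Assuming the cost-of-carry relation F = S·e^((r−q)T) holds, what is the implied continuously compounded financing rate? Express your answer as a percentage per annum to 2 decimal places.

8.84%

From F = S·e^((r−q)T): (r − q) = ln(F/S)/T
ln(5760.1/5665.7) = ln(1.016662) = 0.016525
(r − q) = 0.016525 / (169/365) = 0.035690
r = ln(F/S)/T + q = 0.035690 + 0.0527 = 0.088390
r = 8.84%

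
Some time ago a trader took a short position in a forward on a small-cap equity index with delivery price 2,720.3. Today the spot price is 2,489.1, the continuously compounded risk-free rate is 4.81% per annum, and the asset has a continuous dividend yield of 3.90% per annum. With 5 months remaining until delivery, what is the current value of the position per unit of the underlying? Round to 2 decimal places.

217.34

Current fair forward for the remaining 5 months: F = S·e^((r − q)·T), (r − q) = 0.0481 − 0.0390 = 0.0091
F = 2489.1 · e^(0.0091 × 5/12) = 2489.1 × 1.00379886 = 2498.5557
Value of long forward = (F − K)·e^(−rT) = (2498.5557 − 2720.3) · e^(−0.0481·5/12)
= -221.7443 × 0.98015783 = -217.34
Short position value = −(long value) = 217.34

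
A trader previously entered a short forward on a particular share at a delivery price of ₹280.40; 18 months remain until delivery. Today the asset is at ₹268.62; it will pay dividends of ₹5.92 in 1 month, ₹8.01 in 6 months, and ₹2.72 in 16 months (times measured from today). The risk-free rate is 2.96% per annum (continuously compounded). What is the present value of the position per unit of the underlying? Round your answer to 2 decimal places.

PV(remaining dividends) I = 5.92·e^(−0.0296·1/12) + 8.01·e^(−0.0296·6/12) + 2.72·e^(−0.0296·16/12) = 16.4125
Current forward F = (S − I)·e^(rT) = (268.62 − 16.4125)·e^(0.0296·18/12) = 252.2075 × 1.045400 = 263.6577
Value (long) = (F − K)·e^(−rT) = (263.6577 − 280.40) × 0.956571 = -16.0152
Short position value = −(long value) = ₹16.02

₹16.02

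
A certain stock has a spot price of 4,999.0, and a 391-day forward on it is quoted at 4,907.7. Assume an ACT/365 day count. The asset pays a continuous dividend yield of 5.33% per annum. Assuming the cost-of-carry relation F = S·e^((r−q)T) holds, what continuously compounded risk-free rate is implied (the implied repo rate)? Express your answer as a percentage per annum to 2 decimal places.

From F = S·e^((r−q)T): (r − q) = ln(F/S)/T
ln(4907.7/4999.0) = ln(0.981736) = -0.018433
(r − q) = -0.018433 / (391/365) = -0.017207
r = ln(F/S)/T + q = -0.017207 + 0.0533 = 0.036093
r = 3.61%

3.61%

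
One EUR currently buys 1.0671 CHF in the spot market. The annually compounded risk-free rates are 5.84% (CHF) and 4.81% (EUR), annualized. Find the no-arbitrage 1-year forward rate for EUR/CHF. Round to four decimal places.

1.0776

By covered interest parity, F = S · (1+r_CHF)^T / (1+r_EUR)^T
= 1.0671 × 1.058400 / 1.048100 = 1.0671 × 1.009827
F = 1.0776 CHF per EUR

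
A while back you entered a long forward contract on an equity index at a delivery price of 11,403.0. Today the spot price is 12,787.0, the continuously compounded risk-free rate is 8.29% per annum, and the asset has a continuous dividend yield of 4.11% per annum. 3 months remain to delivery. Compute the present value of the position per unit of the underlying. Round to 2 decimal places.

Current fair forward for the remaining 3 months: F = S·e^((r − q)·T), (r − q) = 0.0829 − 0.0411 = 0.0418
F = 12787.0 · e^(0.0418 × 3/12) = 12787.0 × 1.01050479 = 12921.3247
Value of long forward = (F − K)·e^(−rT) = (12921.3247 − 11403.0) · e^(−0.0829·3/12)
= 1518.3247 × 0.97948829 = 1487.18

1487.18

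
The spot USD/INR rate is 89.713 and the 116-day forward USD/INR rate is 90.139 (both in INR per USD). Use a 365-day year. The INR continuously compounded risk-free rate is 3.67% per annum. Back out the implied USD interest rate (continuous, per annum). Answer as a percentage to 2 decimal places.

F = S·e^((r_INR − r_USD)T) ⇒ r_USD = r_INR − ln(F/S)/T
ln(90.139/89.713) = 0.004737; /(116/365) = 0.014905
r_USD = 0.0367 − 0.014905 = 0.021795
r_USD = 2.18%

2.18%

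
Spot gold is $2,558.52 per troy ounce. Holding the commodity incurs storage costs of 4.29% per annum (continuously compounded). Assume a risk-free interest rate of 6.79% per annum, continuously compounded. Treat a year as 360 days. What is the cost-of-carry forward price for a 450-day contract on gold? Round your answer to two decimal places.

Net carry = r + u − y = 0.0679 + 0.0429 − 0.0000 = 0.1108
F = S·e^((r+u−y)T) = 2558.52 · e^(0.1108 × 450/360) = 2558.52 · e^0.13850000
= 2558.52 × 1.14854968 = $2,938.59 per troy ounce

$2,938.59 per troy ounce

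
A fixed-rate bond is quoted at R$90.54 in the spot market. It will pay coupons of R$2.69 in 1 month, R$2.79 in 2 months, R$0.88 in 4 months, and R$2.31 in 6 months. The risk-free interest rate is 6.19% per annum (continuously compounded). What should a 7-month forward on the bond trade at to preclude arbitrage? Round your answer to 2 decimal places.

R$85.02

PV(coupons) I = 2.69·e^(−0.0619·1/12) + 2.79·e^(−0.0619·2/12) + 0.88·e^(−0.0619·4/12) + 2.31·e^(−0.0619·6/12)
I = 2.6762 + 2.7614 + 0.8620 + 2.2396 = 8.5392
F = (S − I)·e^(rT) = (90.54 − 8.5392) · e^(0.0619·7/12)
= 82.0008 · e^0.036108 = 82.0008 × 1.036768 = R$85.02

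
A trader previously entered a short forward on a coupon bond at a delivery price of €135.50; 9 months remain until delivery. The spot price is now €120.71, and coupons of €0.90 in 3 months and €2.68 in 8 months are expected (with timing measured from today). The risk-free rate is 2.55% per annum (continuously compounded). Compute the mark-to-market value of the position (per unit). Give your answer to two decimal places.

PV(remaining coupons) I = 0.90·e^(−0.0255·3/12) + 2.68·e^(−0.0255·8/12) = 3.5291
Current forward F = (S − I)·e^(rT) = (120.71 − 3.5291)·e^(0.0255·9/12) = 117.1809 × 1.019309 = 119.4435
Value (long) = (F − K)·e^(−rT) = (119.4435 − 135.50) × 0.981057 = -15.7523
Short position value = −(long value) = €15.75

€15.75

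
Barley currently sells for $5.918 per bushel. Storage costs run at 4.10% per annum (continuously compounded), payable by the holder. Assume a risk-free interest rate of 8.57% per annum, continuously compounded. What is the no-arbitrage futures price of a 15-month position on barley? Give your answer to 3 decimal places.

Net carry = r + u − y = 0.0857 + 0.0410 − 0.0000 = 0.1267
F = S·e^((r+u−y)T) = 5.918 · e^(0.1267 × 15/12) = 5.918 · e^0.158375
= 5.918 × 1.171605 = $6.934 per bushel

$6.934 per bushel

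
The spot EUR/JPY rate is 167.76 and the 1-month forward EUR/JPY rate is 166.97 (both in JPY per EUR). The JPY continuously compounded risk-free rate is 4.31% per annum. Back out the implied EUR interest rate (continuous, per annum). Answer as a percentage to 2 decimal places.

9.97%

F = S·e^((r_JPY − r_EUR)T) ⇒ r_EUR = r_JPY − ln(F/S)/T
ln(166.97/167.76) = -0.004720; /(1/12) = -0.056640
r_EUR = 0.0431 + 0.056640 = 0.099740
r_EUR = 9.97%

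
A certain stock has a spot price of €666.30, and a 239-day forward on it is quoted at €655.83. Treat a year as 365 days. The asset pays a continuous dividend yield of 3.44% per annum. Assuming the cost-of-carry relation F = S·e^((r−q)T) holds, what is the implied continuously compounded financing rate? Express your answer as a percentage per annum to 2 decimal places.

1.02%

From F = S·e^((r−q)T): (r − q) = ln(F/S)/T
ln(655.83/666.30) = ln(0.984286) = -0.015839
(r − q) = -0.015839 / (239/365) = -0.024189
r = ln(F/S)/T + q = -0.024189 + 0.0344 = 0.010211
r = 1.02%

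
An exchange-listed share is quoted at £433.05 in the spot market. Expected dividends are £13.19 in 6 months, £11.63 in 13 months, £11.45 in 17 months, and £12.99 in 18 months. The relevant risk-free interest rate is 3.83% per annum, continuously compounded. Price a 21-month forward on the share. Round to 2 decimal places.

PV(dividends) I = 13.19·e^(−0.0383·6/12) + 11.63·e^(−0.0383·13/12) + 11.45·e^(−0.0383·17/12) + 12.99·e^(−0.0383·18/12)
I = 12.9398 + 11.1573 + 10.8453 + 12.2648 = 47.2072
F = (S − I)·e^(rT) = (433.05 − 47.2072) · e^(0.0383·21/12)
= 385.8428 · e^0.067025 = 385.8428 × 1.069322 = £412.59

£412.59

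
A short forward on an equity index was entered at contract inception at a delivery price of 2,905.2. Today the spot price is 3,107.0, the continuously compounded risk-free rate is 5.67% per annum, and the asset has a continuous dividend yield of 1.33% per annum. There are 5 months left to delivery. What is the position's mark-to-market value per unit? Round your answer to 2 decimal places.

-252.46

Current fair forward for the remaining 5 months: F = S·e^((r − q)·T), (r − q) = 0.0567 − 0.0133 = 0.0434
F = 3107.0 · e^(0.0434 × 5/12) = 3107.0 × 1.01824783 = 3163.6960
Value of long forward = (F − K)·e^(−rT) = (3163.6960 − 2905.2) · e^(−0.0567·5/12)
= 258.4960 × 0.97665189 = 252.46
Short position value = −(long value) = -252.46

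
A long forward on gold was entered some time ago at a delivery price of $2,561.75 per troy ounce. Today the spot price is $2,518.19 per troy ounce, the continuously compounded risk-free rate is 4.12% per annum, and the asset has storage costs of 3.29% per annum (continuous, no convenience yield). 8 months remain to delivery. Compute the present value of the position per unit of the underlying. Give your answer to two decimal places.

Current fair forward for the remaining 8 months: F = S·e^((r + u)·T), (r + u) = 0.0412 + 0.0329 = 0.0741
F = 2518.19 · e^(0.0741 × 8/12) = 2518.19 × 1.05064052 = 2645.7125
Value of long forward = (F − K)·e^(−rT) = (2645.7125 − 2561.75) · e^(−0.0412·8/12)
= 83.9625 × 0.97290711 = 81.69

$81.69 per troy ounce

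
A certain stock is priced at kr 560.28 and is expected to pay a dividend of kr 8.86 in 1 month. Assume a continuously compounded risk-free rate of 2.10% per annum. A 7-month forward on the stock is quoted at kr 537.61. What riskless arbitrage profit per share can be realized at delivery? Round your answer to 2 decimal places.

PV(dividends) I = 8.86·e^(−0.0210·1/12) = 8.8445
Fair forward F* = (S − I)·e^(rT) = (560.28 − 8.8445)·e^0.012250 = 551.4355 × 1.012325 = 558.2319
Market kr 537.61 < fair 558.2319: forward underpriced → reverse cash-and-carry (short the stock, invest proceeds at r, pay the dividends, go long the forward).
Profit at T = |F_mkt − F*| = |537.61 − 558.2319| = kr 20.62 per share

kr 20.62 per share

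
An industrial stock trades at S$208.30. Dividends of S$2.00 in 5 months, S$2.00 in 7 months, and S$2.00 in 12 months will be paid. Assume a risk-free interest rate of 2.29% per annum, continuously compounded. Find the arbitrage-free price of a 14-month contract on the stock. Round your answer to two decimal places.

S$207.87

PV(dividends) I = 2.00·e^(−0.0229·5/12) + 2.00·e^(−0.0229·7/12) + 2.00·e^(−0.0229·12/12)
I = 1.9810 + 1.9735 + 1.9547 = 5.9092
F = (S − I)·e^(rT) = (208.30 − 5.9092) · e^(0.0229·14/12)
= 202.3908 · e^0.026717 = 202.3908 × 1.027077 = S$207.87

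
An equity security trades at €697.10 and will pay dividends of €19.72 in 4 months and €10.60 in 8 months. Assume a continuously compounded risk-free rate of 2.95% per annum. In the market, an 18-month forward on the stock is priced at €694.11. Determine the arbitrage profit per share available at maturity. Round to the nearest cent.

€3.26 per share

PV(dividends) I = 19.72·e^(−0.0295·4/12) + 10.60·e^(−0.0295·8/12) = 29.9206
Fair forward F* = (S − I)·e^(rT) = (697.10 − 29.9206)·e^0.044250 = 667.1794 × 1.045244 = 697.3653
Market €694.11 < fair 697.3653: forward underpriced → reverse cash-and-carry (short the stock, invest proceeds at r, pay the dividends, go long the forward).
Profit at T = |F_mkt − F*| = |694.11 − 697.3653| = €3.26 per share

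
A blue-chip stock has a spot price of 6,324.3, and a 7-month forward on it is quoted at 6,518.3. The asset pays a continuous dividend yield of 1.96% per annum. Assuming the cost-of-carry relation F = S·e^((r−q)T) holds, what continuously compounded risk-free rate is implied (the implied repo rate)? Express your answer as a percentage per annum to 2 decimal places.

7.14%

From F = S·e^((r−q)T): (r − q) = ln(F/S)/T
ln(6518.3/6324.3) = ln(1.030675) = 0.030214
(r − q) = 0.030214 / (7/12) = 0.051795
r = ln(F/S)/T + q = 0.051795 + 0.0196 = 0.071395
r = 7.14%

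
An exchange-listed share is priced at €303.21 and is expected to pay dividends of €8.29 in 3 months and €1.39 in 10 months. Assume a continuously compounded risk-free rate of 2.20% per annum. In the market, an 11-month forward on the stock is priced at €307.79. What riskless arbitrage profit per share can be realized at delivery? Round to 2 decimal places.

€8.21 per share

PV(dividends) I = 8.29·e^(−0.0220·3/12) + 1.39·e^(−0.0220·10/12) = 9.6093
Fair forward F* = (S − I)·e^(rT) = (303.21 − 9.6093)·e^0.020167 = 293.6007 × 1.020372 = 299.5819
Market €307.79 > fair 299.5819: forward overpriced → cash-and-carry (borrow at r, buy the stock and collect the dividends, short the forward).
Profit at T = |F_mkt − F*| = |307.79 − 299.5819| = €8.21 per share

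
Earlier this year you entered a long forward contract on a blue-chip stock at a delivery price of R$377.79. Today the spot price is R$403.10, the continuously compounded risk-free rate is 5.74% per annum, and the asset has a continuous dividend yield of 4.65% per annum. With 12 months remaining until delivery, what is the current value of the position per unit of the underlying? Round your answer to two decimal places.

R$28.07

Current fair forward for the remaining 12 months: F = S·e^((r − q)·T), (r − q) = 0.0574 − 0.0465 = 0.0109
F = 403.10 · e^(0.0109 × 12/12) = 403.10 × 1.010960 = 407.5180
Value of long forward = (F − K)·e^(−rT) = (407.5180 − 377.79) · e^(−0.0574·12/12)
= 29.7280 × 0.944216 = 28.07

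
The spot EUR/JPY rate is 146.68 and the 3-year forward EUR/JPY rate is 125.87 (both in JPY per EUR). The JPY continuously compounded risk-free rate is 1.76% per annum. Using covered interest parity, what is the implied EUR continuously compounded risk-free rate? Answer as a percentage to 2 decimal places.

6.86%

F = S·e^((r_JPY − r_EUR)T) ⇒ r_EUR = r_JPY − ln(F/S)/T
ln(125.87/146.68) = -0.153004; /(3) = -0.051001
r_EUR = 0.0176 + 0.051001 = 0.068601
r_EUR = 6.86%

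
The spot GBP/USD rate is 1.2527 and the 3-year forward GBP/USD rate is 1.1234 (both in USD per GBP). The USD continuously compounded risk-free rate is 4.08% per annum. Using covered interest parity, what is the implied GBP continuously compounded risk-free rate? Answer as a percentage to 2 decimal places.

7.71%

F = S·e^((r_USD − r_GBP)T) ⇒ r_GBP = r_USD − ln(F/S)/T
ln(1.1234/1.2527) = -0.108941; /(3) = -0.036314
r_GBP = 0.0408 + 0.036314 = 0.077114
r_GBP = 7.71%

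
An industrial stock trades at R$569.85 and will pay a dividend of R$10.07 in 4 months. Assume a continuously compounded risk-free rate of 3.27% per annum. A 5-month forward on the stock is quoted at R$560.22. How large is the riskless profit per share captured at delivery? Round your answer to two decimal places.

PV(dividends) I = 10.07·e^(−0.0327·4/12) = 9.9608
Fair forward F* = (S − I)·e^(rT) = (569.85 − 9.9608)·e^0.013625 = 559.8892 × 1.013718 = 567.5698
Market R$560.22 < fair 567.5698: forward underpriced → reverse cash-and-carry (short the stock, invest proceeds at r, pay the dividends, go long the forward).
Profit at T = |F_mkt − F*| = |560.22 − 567.5698| = R$7.35 per share

R$7.35 per share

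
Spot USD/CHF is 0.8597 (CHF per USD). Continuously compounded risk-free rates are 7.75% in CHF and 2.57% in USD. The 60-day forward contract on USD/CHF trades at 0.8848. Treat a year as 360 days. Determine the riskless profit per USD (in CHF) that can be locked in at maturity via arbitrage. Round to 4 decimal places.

Fair forward: F* = S·e^(carry·T), with carry = (r_CHF − r_USD) = 0.0775 − 0.0257 = 0.0518
F* = 0.8597 · e^(0.0518 × 60/360) = 0.8597 · e^0.008633 = 0.8597 × 1.008670 = 0.8672
Market 0.8848 > fair 0.8672: forward overpriced → cash-and-carry (buy spot, short the forward).
At maturity, profit = |F_mkt − F*| = |0.8848 − 0.8672| = 0.0176 per USD (in CHF)

0.0176 per USD (in CHF)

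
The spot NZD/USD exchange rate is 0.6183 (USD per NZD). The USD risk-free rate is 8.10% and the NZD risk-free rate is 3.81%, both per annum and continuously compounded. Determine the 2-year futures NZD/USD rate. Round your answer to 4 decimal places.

F = S·e^((r_USD − r_NZD)T) = 0.6183 · e^((0.0810 − 0.0381) × 2)
= 0.6183 · e^0.085800 = 0.6183 × 1.089588
F = 0.6737 USD per NZD

0.6737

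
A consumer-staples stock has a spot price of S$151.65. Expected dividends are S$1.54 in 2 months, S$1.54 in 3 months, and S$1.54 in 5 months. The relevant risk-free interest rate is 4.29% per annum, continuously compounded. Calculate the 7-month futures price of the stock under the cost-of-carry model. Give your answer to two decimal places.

S$150.81

PV(dividends) I = 1.54·e^(−0.0429·2/12) + 1.54·e^(−0.0429·3/12) + 1.54·e^(−0.0429·5/12)
I = 1.5290 + 1.5236 + 1.5127 = 4.5653
F = (S − I)·e^(rT) = (151.65 − 4.5653) · e^(0.0429·7/12)
= 147.0847 · e^0.025025 = 147.0847 × 1.025341 = S$150.81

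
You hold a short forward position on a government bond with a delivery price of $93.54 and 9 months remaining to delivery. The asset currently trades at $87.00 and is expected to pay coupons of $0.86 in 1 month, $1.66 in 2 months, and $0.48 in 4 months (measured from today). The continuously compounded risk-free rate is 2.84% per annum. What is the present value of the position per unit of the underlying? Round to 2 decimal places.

PV(remaining coupons) I = 0.86·e^(−0.0284·1/12) + 1.66·e^(−0.0284·2/12) + 0.48·e^(−0.0284·4/12) = 2.9856
Current forward F = (S − I)·e^(rT) = (87.00 − 2.9856)·e^(0.0284·9/12) = 84.0144 × 1.021528 = 85.8231
Value (long) = (F − K)·e^(−rT) = (85.8231 − 93.54) × 0.978925 = -7.5543
Short position value = −(long value) = $7.55

$7.55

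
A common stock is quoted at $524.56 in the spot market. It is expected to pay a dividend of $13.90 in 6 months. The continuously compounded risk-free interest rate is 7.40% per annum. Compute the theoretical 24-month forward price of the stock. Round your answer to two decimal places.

PV(dividends) I = 13.90·e^(−0.0740·6/12)
I = 13.3951
F = (S − I)·e^(rT) = (524.56 − 13.3951) · e^(0.0740·24/12)
= 511.1649 · e^0.148000 = 511.1649 × 1.159513 = $592.70

$592.70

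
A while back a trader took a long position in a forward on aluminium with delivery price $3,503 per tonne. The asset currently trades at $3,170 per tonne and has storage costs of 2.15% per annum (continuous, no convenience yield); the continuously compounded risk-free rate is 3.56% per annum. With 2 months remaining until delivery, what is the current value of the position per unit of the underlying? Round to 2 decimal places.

Current fair forward for the remaining 2 months: F = S·e^((r + u)·T), (r + u) = 0.0356 + 0.0215 = 0.0571
F = 3170 · e^(0.0571 × 2/12) = 3170 × 1.00956209 = 3200.3118
Value of long forward = (F − K)·e^(−rT) = (3200.3118 − 3503) · e^(−0.0356·2/12)
= -302.6882 × 0.99408423 = -300.90

-$300.90 per tonne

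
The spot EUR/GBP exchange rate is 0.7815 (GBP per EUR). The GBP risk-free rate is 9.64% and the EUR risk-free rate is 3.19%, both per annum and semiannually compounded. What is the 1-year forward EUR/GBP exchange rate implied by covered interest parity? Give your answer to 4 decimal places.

0.8319

By covered interest parity, F = S · (1+r_GBP/2)^(2T) / (1+r_EUR/2)^(2T)
= 0.7815 × 1.098723 / 1.032154 = 0.7815 × 1.064495
F = 0.8319 GBP per EUR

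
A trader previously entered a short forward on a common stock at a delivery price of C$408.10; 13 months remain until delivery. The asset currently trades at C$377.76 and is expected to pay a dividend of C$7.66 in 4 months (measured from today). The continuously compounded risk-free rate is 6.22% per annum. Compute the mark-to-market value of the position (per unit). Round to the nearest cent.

PV(remaining dividends) I = 7.66·e^(−0.0622·4/12) = 7.5028
Current forward F = (S − I)·e^(rT) = (377.76 − 7.5028)·e^(0.0622·13/12) = 370.2572 × 1.069705 = 396.0660
Value (long) = (F − K)·e^(−rT) = (396.0660 − 408.10) × 0.934837 = -11.2498
Short position value = −(long value) = C$11.25

C$11.25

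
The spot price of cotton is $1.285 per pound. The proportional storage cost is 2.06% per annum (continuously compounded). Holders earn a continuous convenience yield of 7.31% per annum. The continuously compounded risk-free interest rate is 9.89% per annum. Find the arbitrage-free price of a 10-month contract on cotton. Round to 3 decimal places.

Net carry = r + u − y = 0.0989 + 0.0206 − 0.0731 = 0.0464
F = S·e^((r+u−y)T) = 1.285 · e^(0.0464 × 10/12) = 1.285 · e^0.038667
= 1.285 × 1.039424 = $1.336 per pound

$1.336 per pound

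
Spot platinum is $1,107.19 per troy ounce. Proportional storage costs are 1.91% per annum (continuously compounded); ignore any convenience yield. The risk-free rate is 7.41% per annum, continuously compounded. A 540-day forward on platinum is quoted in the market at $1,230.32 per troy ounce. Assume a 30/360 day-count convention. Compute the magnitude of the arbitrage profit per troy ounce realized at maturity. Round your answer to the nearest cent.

Fair forward: F* = S·e^(carry·T), with carry = (r + u) = 0.0741 + 0.0191 = 0.0932
F* = 1107.19 · e^(0.0932 × 540/360) = 1107.19 · e^0.13980000 = 1107.19 × 1.15004377 = $1273.3170
Market $1230.32 < fair $1273.3170: forward underpriced → reverse cash-and-carry (short spot, go long the forward).
At maturity, profit = |F_mkt − F*| = |1230.32 − 1273.3170| = $43.00 per troy ounce

$43.00 per troy ounce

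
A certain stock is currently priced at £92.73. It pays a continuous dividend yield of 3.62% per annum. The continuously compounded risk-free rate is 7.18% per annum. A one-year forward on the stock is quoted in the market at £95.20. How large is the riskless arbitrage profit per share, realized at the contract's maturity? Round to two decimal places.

£0.89 per share

Fair forward: F* = S·e^(carry·T), with carry = (r − q) = 0.0718 − 0.0362 = 0.0356
F* = 92.73 · e^(0.0356 × 12/12) = 92.73 · e^0.035600 = 92.73 × 1.036241 = £96.0906
Market £95.20 < fair £96.0906: forward underpriced → reverse cash-and-carry (short spot, go long the forward).
At maturity, profit = |F_mkt − F*| = |95.20 − 96.0906| = £0.89 per share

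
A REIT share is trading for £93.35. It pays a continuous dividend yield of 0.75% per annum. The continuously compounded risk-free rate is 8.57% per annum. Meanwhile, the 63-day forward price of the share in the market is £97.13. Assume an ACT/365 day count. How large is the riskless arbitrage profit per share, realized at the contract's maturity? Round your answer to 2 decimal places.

Fair forward: F* = S·e^(carry·T), with carry = (r − q) = 0.0857 − 0.0075 = 0.0782
F* = 93.35 · e^(0.0782 × 63/365) = 93.35 · e^0.013498 = 93.35 × 1.013590 = £94.6186
Market £97.13 > fair £94.6186: forward overpriced → cash-and-carry (buy spot, short the forward).
At maturity, profit = |F_mkt − F*| = |97.13 − 94.6186| = £2.51 per share

£2.51 per share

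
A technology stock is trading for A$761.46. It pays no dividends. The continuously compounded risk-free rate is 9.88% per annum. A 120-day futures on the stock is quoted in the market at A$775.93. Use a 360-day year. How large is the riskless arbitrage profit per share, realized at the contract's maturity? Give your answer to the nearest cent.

A$11.02 per share

Fair futures: F* = S·e^(carry·T), with carry = r = 0.0988
F* = 761.46 · e^(0.0988 × 120/360) = 761.46 · e^0.032933 = 761.46 × 1.033481 = A$786.9544
Market A$775.93 < fair A$786.9544: forward underpriced → reverse cash-and-carry (short spot, go long the forward).
At maturity, profit = |F_mkt − F*| = |775.93 − 786.9544| = A$11.02 per share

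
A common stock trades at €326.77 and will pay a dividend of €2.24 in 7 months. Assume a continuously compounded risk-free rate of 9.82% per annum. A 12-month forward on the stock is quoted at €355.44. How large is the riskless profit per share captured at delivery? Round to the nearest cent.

€2.71 per share

PV(dividends) I = 2.24·e^(−0.0982·7/12) = 2.1153
Fair forward F* = (S − I)·e^(rT) = (326.77 − 2.1153)·e^0.098200 = 324.6547 × 1.103183 = 358.1535
Market €355.44 < fair 358.1535: forward underpriced → reverse cash-and-carry (short the stock, invest proceeds at r, pay the dividends, go long the forward).
Profit at T = |F_mkt − F*| = |355.44 − 358.1535| = €2.71 per share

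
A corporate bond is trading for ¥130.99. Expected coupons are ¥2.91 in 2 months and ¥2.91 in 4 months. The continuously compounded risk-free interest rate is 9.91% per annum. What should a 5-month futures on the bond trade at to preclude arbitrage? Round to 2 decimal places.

PV(coupons) I = 2.91·e^(−0.0991·2/12) + 2.91·e^(−0.0991·4/12)
I = 2.8623 + 2.8154 = 5.6777
F = (S − I)·e^(rT) = (130.99 − 5.6777) · e^(0.0991·5/12)
= 125.3123 · e^0.041292 = 125.3123 × 1.042156 = ¥130.59

¥130.59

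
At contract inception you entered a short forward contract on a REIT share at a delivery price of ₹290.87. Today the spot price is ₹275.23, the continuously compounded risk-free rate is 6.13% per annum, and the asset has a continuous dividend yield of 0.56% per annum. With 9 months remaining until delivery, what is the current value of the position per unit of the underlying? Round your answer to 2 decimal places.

Current fair forward for the remaining 9 months: F = S·e^((r − q)·T), (r − q) = 0.0613 − 0.0056 = 0.0557
F = 275.23 · e^(0.0557 × 9/12) = 275.23 × 1.042660 = 286.9713
Value of long forward = (F − K)·e^(−rT) = (286.9713 − 290.87) · e^(−0.0613·9/12)
= -3.8987 × 0.955066 = -3.72
Short position value = −(long value) = ₹3.72

₹3.72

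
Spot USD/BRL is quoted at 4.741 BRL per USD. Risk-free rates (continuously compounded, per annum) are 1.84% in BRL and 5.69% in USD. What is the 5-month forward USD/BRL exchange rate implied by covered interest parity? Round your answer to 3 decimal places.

F = S·e^((r_BRL − r_USD)T) = 4.741 · e^((0.0184 − 0.0569) × 5/12)
= 4.741 · e^-0.016042 = 4.741 × 0.984086
F = 4.666 BRL per USD

4.666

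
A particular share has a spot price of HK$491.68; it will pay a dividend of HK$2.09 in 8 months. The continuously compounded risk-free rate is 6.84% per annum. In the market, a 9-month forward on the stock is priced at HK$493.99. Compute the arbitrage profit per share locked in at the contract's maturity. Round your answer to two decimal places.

PV(dividends) I = 2.09·e^(−0.0684·8/12) = 1.9968
Fair forward F* = (S − I)·e^(rT) = (491.68 − 1.9968)·e^0.051300 = 489.6832 × 1.052639 = 515.4596
Market HK$493.99 < fair 515.4596: forward underpriced → reverse cash-and-carry (short the stock, invest proceeds at r, pay the dividends, go long the forward).
Profit at T = |F_mkt − F*| = |493.99 − 515.4596| = HK$21.47 per share

HK$21.47 per share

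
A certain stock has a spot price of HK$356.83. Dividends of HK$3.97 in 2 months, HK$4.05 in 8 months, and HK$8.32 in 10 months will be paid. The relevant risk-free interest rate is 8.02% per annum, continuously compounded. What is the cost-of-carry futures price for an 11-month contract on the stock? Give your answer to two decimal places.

HK$367.33

PV(dividends) I = 3.97·e^(−0.0802·2/12) + 4.05·e^(−0.0802·8/12) + 8.32·e^(−0.0802·10/12)
I = 3.9173 + 3.8391 + 7.7821 = 15.5385
F = (S − I)·e^(rT) = (356.83 − 15.5385) · e^(0.0802·11/12)
= 341.2915 · e^0.073517 = 341.2915 × 1.076287 = HK$367.33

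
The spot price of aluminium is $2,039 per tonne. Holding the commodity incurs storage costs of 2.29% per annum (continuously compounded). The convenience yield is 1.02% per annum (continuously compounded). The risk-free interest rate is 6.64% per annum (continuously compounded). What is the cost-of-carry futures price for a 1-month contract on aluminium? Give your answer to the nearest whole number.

Net carry = r + u − y = 0.0664 + 0.0229 − 0.0102 = 0.0791
F = S·e^((r+u−y)T) = 2039 · e^(0.0791 × 1/12) = 2039 · e^0.006592
= 2039 × 1.006614 = $2,052 per tonne

$2,052 per tonne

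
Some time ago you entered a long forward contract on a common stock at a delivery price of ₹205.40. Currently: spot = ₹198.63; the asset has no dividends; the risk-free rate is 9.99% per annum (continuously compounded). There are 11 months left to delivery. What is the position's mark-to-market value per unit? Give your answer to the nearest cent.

₹11.20

Current fair forward for the remaining 11 months: F = S·e^(r·T), r = 0.0999
F = 198.63 · e^(0.0999 × 11/12) = 198.63 × 1.095899 = 217.6784
Value of long forward = (F − K)·e^(−rT) = (217.6784 − 205.40) · e^(−0.0999·11/12)
= 12.2784 × 0.912493 = 11.20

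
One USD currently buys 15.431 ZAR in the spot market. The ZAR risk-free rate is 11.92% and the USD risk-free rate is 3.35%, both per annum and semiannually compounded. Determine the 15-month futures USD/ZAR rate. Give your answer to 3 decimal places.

By covered interest parity, F = S · (1+r_ZAR/2)^(2T) / (1+r_USD/2)^(2T)
= 15.431 × 1.155726 / 1.042403 = 15.431 × 1.108713
F = 17.109 ZAR per USD

17.109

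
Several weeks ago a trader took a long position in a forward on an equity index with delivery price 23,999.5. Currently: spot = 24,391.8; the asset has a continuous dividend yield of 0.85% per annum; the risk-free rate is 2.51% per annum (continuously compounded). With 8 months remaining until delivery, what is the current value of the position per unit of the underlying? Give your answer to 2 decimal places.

652.72

Current fair forward for the remaining 8 months: F = S·e^((r − q)·T), (r − q) = 0.0251 − 0.0085 = 0.0166
F = 24391.8 · e^(0.0166 × 8/12) = 24391.8 × 1.01112813 = 24663.2351
Value of long forward = (F − K)·e^(−rT) = (24663.2351 − 23999.5) · e^(−0.0251·8/12)
= 663.7351 × 0.98340589 = 652.72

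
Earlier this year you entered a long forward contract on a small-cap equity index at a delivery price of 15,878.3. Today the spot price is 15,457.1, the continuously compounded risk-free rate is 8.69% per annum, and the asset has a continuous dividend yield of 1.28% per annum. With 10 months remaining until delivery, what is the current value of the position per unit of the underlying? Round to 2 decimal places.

Current fair forward for the remaining 10 months: F = S·e^((r − q)·T), (r − q) = 0.0869 − 0.0128 = 0.0741
F = 15457.1 · e^(0.0741 × 10/12) = 15457.1 × 1.06369639 = 16441.6615
Value of long forward = (F − K)·e^(−rT) = (16441.6615 − 15878.3) · e^(−0.0869·10/12)
= 563.3615 × 0.93014326 = 524.01

524.01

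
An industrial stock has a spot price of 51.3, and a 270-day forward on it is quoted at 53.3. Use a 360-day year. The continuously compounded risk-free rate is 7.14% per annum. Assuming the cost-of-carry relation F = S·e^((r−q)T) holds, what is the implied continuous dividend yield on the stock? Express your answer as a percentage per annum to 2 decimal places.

From F = S·e^((r−q)T): (r − q) = ln(F/S)/T
ln(53.3/51.3) = ln(1.038986) = 0.038245
(r − q) = 0.038245 / (270/360) = 0.050993
q = r − ln(F/S)/T = 0.0714 − 0.050993 = 0.020407
q = 2.04%

2.04%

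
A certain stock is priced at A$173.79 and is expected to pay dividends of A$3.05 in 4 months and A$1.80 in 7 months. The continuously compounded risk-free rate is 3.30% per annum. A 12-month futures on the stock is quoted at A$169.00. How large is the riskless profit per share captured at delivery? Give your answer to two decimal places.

PV(dividends) I = 3.05·e^(−0.0330·4/12) + 1.80·e^(−0.0330·7/12) = 4.7823
Fair futures F* = (S − I)·e^(rT) = (173.79 − 4.7823)·e^0.033000 = 169.0077 × 1.033551 = 174.6781
Market A$169.00 < fair 174.6781: forward underpriced → reverse cash-and-carry (short the stock, invest proceeds at r, pay the dividends, go long the forward).
Profit at T = |F_mkt − F*| = |169.00 − 174.6781| = A$5.68 per share

A$5.68 per share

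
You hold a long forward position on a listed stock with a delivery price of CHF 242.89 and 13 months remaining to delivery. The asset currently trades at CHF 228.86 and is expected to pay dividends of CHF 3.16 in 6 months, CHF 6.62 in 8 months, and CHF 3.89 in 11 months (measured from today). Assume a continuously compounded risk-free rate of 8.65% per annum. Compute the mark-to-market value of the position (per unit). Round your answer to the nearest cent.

PV(remaining dividends) I = 3.16·e^(−0.0865·6/12) + 6.62·e^(−0.0865·8/12) + 3.89·e^(−0.0865·11/12) = 12.8688
Current forward F = (S − I)·e^(rT) = (228.86 − 12.8688)·e^(0.0865·13/12) = 215.9912 × 1.098239 = 237.2100
Value (long) = (F − K)·e^(−rT) = (237.2100 − 242.89) × 0.910548 = -5.1719
Value = -CHF 5.17

-CHF 5.17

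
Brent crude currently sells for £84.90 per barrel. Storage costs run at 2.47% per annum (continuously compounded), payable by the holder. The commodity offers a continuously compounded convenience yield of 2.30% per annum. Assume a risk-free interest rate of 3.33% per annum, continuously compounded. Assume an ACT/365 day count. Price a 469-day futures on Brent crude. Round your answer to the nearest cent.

£88.81 per barrel

Net carry = r + u − y = 0.0333 + 0.0247 − 0.0230 = 0.0350
F = S·e^((r+u−y)T) = 84.90 · e^(0.0350 × 469/365) = 84.90 · e^0.044973
= 84.90 × 1.046000 = £88.81 per barrel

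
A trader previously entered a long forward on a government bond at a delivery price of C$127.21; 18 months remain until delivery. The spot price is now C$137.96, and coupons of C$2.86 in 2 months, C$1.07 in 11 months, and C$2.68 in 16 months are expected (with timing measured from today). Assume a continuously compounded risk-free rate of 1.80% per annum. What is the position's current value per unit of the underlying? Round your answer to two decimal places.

C$7.62

PV(remaining coupons) I = 2.86·e^(−0.0180·2/12) + 1.07·e^(−0.0180·11/12) + 2.68·e^(−0.0180·16/12) = 6.5204
Current forward F = (S − I)·e^(rT) = (137.96 − 6.5204)·e^(0.0180·18/12) = 131.4396 × 1.027368 = 135.0368
Value (long) = (F − K)·e^(−rT) = (135.0368 − 127.21) × 0.973361 = 7.6183
Value = C$7.62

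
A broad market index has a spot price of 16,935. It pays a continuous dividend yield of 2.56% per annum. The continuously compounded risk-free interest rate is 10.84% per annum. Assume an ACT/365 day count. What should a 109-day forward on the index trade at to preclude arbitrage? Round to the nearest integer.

F = S·e^((r − q)T) = 16935 · e^((0.1084 − 0.0256) × 109/365)
= 16935 · e^0.024727 = 16935 × 1.025035
F = 17,359

17,359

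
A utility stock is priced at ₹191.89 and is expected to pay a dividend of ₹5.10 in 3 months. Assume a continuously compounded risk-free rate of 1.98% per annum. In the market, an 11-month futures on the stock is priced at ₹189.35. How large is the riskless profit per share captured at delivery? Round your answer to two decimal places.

₹0.89 per share

PV(dividends) I = 5.10·e^(−0.0198·3/12) = 5.0748
Fair futures F* = (S − I)·e^(rT) = (191.89 − 5.0748)·e^0.018150 = 186.8152 × 1.018316 = 190.2369
Market ₹189.35 < fair 190.2369: forward underpriced → reverse cash-and-carry (short the stock, invest proceeds at r, pay the dividends, go long the forward).
Profit at T = |F_mkt − F*| = |189.35 − 190.2369| = ₹0.89 per share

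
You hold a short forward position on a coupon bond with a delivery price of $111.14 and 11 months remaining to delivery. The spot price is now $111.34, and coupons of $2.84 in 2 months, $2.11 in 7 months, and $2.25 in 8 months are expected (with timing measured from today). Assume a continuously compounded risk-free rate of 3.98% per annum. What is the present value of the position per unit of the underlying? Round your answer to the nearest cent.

PV(remaining coupons) I = 2.84·e^(−0.0398·2/12) + 2.11·e^(−0.0398·7/12) + 2.25·e^(−0.0398·8/12) = 7.0739
Current forward F = (S − I)·e^(rT) = (111.34 − 7.0739)·e^(0.0398·11/12) = 104.2661 × 1.037157 = 108.1403
Value (long) = (F − K)·e^(−rT) = (108.1403 − 111.14) × 0.964174 = -2.8922
Short position value = −(long value) = $2.89

$2.89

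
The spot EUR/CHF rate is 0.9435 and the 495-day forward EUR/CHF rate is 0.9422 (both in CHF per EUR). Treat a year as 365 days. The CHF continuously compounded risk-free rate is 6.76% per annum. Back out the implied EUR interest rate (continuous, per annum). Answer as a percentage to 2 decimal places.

F = S·e^((r_CHF − r_EUR)T) ⇒ r_EUR = r_CHF − ln(F/S)/T
ln(0.9422/0.9435) = -0.001379; /(495/365) = -0.001017
r_EUR = 0.0676 + 0.001017 = 0.068617
r_EUR = 6.86%

6.86%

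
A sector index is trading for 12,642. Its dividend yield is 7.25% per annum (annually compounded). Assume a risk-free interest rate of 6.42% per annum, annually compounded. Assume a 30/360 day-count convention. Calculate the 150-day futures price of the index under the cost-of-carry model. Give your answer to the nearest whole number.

12,601

F = S · (1+r)^T / (1+q)^T
= 12642 × 1.026265 / 1.029593 = 12642 × 0.996768
F = 12,601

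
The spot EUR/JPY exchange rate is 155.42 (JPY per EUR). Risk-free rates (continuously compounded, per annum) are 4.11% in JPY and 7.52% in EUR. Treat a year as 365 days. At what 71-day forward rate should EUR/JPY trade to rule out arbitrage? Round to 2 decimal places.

154.39

F = S·e^((r_JPY − r_EUR)T) = 155.42 · e^((0.0411 − 0.0752) × 71/365)
= 155.42 · e^-0.006633 = 155.42 × 0.993389
F = 154.39 JPY per EUR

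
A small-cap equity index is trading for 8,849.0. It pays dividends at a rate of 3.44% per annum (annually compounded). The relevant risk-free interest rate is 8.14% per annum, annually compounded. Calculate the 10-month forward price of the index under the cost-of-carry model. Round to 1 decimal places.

F = S · (1+r)^T / (1+q)^T
= 8849.0 × 1.067387 / 1.028586 = 8849.0 × 1.037723
F = 9,182.8

9,182.8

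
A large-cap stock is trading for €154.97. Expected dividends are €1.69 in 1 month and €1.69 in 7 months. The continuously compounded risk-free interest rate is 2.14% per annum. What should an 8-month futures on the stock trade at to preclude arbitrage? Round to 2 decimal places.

PV(dividends) I = 1.69·e^(−0.0214·1/12) + 1.69·e^(−0.0214·7/12)
I = 1.6870 + 1.6690 = 3.3560
F = (S − I)·e^(rT) = (154.97 − 3.3560) · e^(0.0214·8/12)
= 151.6140 · e^0.014267 = 151.6140 × 1.014369 = €153.79

€153.79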